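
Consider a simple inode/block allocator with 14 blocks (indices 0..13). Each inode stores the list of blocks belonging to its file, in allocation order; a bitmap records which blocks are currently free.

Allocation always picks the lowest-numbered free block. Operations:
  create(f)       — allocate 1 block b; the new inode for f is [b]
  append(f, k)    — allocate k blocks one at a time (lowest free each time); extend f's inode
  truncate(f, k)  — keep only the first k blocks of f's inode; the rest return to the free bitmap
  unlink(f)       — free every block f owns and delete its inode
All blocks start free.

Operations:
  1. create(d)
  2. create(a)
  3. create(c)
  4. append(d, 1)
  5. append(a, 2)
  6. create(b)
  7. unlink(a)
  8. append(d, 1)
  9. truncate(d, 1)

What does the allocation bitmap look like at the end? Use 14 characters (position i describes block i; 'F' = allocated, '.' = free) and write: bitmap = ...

bitmap = F.F...F.......

create(d): bitmap=F............. | d=[0]
create(a): bitmap=FF............ | a=[1] d=[0]
create(c): bitmap=FFF........... | a=[1] c=[2] d=[0]
append(d, 1): bitmap=FFFF.......... | a=[1] c=[2] d=[0, 3]
append(a, 2): bitmap=FFFFFF........ | a=[1, 4, 5] c=[2] d=[0, 3]
create(b): bitmap=FFFFFFF....... | a=[1, 4, 5] b=[6] c=[2] d=[0, 3]
unlink(a): bitmap=F.FF..F....... | b=[6] c=[2] d=[0, 3]
append(d, 1): bitmap=FFFF..F....... | b=[6] c=[2] d=[0, 3, 1]
truncate(d, 1): bitmap=F.F...F....... | b=[6] c=[2] d=[0]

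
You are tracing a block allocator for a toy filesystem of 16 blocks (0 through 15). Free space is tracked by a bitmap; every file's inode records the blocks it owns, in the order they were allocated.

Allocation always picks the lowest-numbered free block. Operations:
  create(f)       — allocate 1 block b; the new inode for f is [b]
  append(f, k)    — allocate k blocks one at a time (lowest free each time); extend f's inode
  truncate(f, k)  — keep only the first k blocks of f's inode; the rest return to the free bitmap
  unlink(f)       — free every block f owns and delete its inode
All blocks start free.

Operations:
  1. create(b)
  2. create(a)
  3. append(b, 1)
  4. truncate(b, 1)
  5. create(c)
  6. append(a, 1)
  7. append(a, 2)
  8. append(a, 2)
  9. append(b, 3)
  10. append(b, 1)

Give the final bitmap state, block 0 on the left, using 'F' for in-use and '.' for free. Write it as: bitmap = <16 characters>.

bitmap = FFFFFFFFFFFF....

create(b): bitmap=F............... | b=[0]
create(a): bitmap=FF.............. | a=[1] b=[0]
append(b, 1): bitmap=FFF............. | a=[1] b=[0, 2]
truncate(b, 1): bitmap=FF.............. | a=[1] b=[0]
create(c): bitmap=FFF............. | a=[1] b=[0] c=[2]
append(a, 1): bitmap=FFFF............ | a=[1, 3] b=[0] c=[2]
append(a, 2): bitmap=FFFFFF.......... | a=[1, 3, 4, 5] b=[0] c=[2]
append(a, 2): bitmap=FFFFFFFF........ | a=[1, 3, 4, 5, 6, 7] b=[0] c=[2]
append(b, 3): bitmap=FFFFFFFFFFF..... | a=[1, 3, 4, 5, 6, 7] b=[0, 8, 9, 10] c=[2]
append(b, 1): bitmap=FFFFFFFFFFFF.... | a=[1, 3, 4, 5, 6, 7] b=[0, 8, 9, 10, 11] c=[2]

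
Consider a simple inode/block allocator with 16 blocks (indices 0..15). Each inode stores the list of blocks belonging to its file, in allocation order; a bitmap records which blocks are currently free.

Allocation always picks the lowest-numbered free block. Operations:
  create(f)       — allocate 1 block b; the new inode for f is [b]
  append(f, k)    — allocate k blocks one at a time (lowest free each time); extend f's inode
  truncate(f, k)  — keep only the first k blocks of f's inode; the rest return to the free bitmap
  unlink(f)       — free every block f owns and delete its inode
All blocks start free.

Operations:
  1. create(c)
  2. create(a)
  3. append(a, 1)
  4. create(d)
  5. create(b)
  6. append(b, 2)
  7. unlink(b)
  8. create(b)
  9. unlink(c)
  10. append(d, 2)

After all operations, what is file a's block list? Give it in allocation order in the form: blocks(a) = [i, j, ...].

  1. create(c)  ⇒  F...............  {c→[0]}
  2. create(a)  ⇒  FF..............  {a→[1]; c→[0]}
  3. append(a, 1)  ⇒  FFF.............  {a→[1, 2]; c→[0]}
  4. create(d)  ⇒  FFFF............  {a→[1, 2]; c→[0]; d→[3]}
  5. create(b)  ⇒  FFFFF...........  {a→[1, 2]; b→[4]; c→[0]; d→[3]}
  6. append(b, 2)  ⇒  FFFFFFF.........  {a→[1, 2]; b→[4, 5, 6]; c→[0]; d→[3]}
  7. unlink(b)  ⇒  FFFF............  {a→[1, 2]; c→[0]; d→[3]}
  8. create(b)  ⇒  FFFFF...........  {a→[1, 2]; b→[4]; c→[0]; d→[3]}
  9. unlink(c)  ⇒  .FFFF...........  {a→[1, 2]; b→[4]; d→[3]}
  10. append(d, 2)  ⇒  FFFFFF..........  {a→[1, 2]; b→[4]; d→[3, 0, 5]}

blocks(a) = [1, 2]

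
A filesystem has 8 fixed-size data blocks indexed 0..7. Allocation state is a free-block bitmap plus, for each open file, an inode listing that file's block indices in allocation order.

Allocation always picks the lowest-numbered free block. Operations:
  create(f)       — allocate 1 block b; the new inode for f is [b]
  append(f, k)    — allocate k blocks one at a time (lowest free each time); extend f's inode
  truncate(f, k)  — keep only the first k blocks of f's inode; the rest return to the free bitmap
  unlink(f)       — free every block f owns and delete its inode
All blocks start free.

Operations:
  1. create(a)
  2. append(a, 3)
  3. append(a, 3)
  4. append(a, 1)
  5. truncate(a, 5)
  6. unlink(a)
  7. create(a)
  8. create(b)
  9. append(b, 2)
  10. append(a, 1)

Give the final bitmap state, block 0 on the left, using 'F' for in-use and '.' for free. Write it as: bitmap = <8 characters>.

[1] create(a) — a=0 (map F.......)
[2] append(a, 3) — a=0,1,2,3 (map FFFF....)
[3] append(a, 3) — a=0,1,2,3,4,5,6 (map FFFFFFF.)
[4] append(a, 1) — a=0,1,2,3,4,5,6,7 (map FFFFFFFF)
[5] truncate(a, 5) — a=0,1,2,3,4 (map FFFFF...)
[6] unlink(a) —  (map ........)
[7] create(a) — a=0 (map F.......)
[8] create(b) — a=0 b=1 (map FF......)
[9] append(b, 2) — a=0 b=1,2,3 (map FFFF....)
[10] append(a, 1) — a=0,4 b=1,2,3 (map FFFFF...)

bitmap = FFFFF...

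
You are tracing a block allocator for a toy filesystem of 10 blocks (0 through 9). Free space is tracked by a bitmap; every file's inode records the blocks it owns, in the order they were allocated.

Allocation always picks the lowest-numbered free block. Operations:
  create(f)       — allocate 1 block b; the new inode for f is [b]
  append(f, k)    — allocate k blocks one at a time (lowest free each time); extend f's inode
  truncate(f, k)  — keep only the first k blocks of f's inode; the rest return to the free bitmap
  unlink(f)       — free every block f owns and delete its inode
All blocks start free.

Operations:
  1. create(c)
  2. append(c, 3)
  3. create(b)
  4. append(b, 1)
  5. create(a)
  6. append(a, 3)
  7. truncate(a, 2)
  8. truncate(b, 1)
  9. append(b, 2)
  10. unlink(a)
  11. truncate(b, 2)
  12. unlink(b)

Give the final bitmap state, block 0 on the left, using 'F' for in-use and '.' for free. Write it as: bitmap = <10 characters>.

bitmap = FFFF......

[1] create(c) — c=0 (map F.........)
[2] append(c, 3) — c=0,1,2,3 (map FFFF......)
[3] create(b) — b=4 c=0,1,2,3 (map FFFFF.....)
[4] append(b, 1) — b=4,5 c=0,1,2,3 (map FFFFFF....)
[5] create(a) — a=6 b=4,5 c=0,1,2,3 (map FFFFFFF...)
[6] append(a, 3) — a=6,7,8,9 b=4,5 c=0,1,2,3 (map FFFFFFFFFF)
[7] truncate(a, 2) — a=6,7 b=4,5 c=0,1,2,3 (map FFFFFFFF..)
[8] truncate(b, 1) — a=6,7 b=4 c=0,1,2,3 (map FFFFF.FF..)
[9] append(b, 2) — a=6,7 b=4,5,8 c=0,1,2,3 (map FFFFFFFFF.)
[10] unlink(a) — b=4,5,8 c=0,1,2,3 (map FFFFFF..F.)
[11] truncate(b, 2) — b=4,5 c=0,1,2,3 (map FFFFFF....)
[12] unlink(b) — c=0,1,2,3 (map FFFF......)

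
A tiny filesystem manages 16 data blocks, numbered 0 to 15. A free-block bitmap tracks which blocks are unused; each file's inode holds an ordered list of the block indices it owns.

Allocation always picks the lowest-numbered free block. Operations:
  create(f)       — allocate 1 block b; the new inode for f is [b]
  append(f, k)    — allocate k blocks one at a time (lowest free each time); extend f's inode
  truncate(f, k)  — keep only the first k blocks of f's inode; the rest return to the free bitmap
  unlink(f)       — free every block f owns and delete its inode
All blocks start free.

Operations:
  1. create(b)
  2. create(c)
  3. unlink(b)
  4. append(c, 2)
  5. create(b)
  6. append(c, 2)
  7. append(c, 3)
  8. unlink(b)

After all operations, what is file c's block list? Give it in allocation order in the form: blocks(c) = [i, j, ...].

blocks(c) = [1, 0, 2, 4, 5, 6, 7, 8]

after create(b) → b:[0]  free=[F...............]
after create(c) → b:[0], c:[1]  free=[FF..............]
after unlink(b) → c:[1]  free=[.F..............]
after append(c, 2) → c:[1, 0, 2]  free=[FFF.............]
after create(b) → b:[3], c:[1, 0, 2]  free=[FFFF............]
after append(c, 2) → b:[3], c:[1, 0, 2, 4, 5]  free=[FFFFFF..........]
after append(c, 3) → b:[3], c:[1, 0, 2, 4, 5, 6, 7, 8]  free=[FFFFFFFFF.......]
after unlink(b) → c:[1, 0, 2, 4, 5, 6, 7, 8]  free=[FFF.FFFFF.......]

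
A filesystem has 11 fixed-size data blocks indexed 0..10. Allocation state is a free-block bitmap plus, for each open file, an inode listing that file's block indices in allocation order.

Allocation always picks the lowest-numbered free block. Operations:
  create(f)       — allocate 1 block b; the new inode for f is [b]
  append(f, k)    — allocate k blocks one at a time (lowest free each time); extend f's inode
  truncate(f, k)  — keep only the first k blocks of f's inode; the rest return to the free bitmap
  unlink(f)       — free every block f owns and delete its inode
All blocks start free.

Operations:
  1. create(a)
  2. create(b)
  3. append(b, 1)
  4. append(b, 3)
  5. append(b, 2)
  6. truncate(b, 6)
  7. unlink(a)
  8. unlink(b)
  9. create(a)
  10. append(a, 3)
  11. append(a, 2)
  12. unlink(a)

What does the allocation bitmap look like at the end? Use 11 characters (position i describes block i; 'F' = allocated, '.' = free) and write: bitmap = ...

after create(a) → a:[0]  free=[F..........]
after create(b) → a:[0], b:[1]  free=[FF.........]
after append(b, 1) → a:[0], b:[1, 2]  free=[FFF........]
after append(b, 3) → a:[0], b:[1, 2, 3, 4, 5]  free=[FFFFFF.....]
after append(b, 2) → a:[0], b:[1, 2, 3, 4, 5, 6, 7]  free=[FFFFFFFF...]
after truncate(b, 6) → a:[0], b:[1, 2, 3, 4, 5, 6]  free=[FFFFFFF....]
after unlink(a) → b:[1, 2, 3, 4, 5, 6]  free=[.FFFFFF....]
after unlink(b) →   free=[...........]
after create(a) → a:[0]  free=[F..........]
after append(a, 3) → a:[0, 1, 2, 3]  free=[FFFF.......]
after append(a, 2) → a:[0, 1, 2, 3, 4, 5]  free=[FFFFFF.....]
after unlink(a) →   free=[...........]

bitmap = ...........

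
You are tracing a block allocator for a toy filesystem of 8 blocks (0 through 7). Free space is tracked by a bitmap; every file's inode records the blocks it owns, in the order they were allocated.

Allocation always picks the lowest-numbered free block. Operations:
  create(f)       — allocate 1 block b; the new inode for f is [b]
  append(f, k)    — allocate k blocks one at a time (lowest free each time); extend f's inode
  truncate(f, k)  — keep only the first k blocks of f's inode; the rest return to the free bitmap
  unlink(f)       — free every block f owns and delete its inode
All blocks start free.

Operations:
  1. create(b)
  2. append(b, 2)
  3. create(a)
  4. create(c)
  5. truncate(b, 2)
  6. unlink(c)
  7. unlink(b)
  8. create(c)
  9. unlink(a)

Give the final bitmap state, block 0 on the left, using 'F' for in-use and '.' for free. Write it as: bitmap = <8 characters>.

create(b): bitmap=F....... | b=[0]
append(b, 2): bitmap=FFF..... | b=[0, 1, 2]
create(a): bitmap=FFFF.... | a=[3] b=[0, 1, 2]
create(c): bitmap=FFFFF... | a=[3] b=[0, 1, 2] c=[4]
truncate(b, 2): bitmap=FF.FF... | a=[3] b=[0, 1] c=[4]
unlink(c): bitmap=FF.F.... | a=[3] b=[0, 1]
unlink(b): bitmap=...F.... | a=[3]
create(c): bitmap=F..F.... | a=[3] c=[0]
unlink(a): bitmap=F....... | c=[0]

bitmap = F.......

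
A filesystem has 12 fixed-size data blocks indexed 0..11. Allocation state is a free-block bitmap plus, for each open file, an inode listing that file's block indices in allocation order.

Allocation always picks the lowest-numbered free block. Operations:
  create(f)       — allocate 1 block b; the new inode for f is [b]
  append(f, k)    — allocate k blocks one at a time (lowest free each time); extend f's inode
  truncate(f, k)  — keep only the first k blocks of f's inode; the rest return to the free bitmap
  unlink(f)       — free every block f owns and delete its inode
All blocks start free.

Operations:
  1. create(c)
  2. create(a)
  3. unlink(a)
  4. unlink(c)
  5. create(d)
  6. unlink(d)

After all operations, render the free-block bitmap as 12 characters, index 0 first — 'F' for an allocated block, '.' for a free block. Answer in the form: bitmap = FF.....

create(c): bitmap=F........... | c=[0]
create(a): bitmap=FF.......... | a=[1] c=[0]
unlink(a): bitmap=F........... | c=[0]
unlink(c): bitmap=............ | 
create(d): bitmap=F........... | d=[0]
unlink(d): bitmap=............ | 

bitmap = ............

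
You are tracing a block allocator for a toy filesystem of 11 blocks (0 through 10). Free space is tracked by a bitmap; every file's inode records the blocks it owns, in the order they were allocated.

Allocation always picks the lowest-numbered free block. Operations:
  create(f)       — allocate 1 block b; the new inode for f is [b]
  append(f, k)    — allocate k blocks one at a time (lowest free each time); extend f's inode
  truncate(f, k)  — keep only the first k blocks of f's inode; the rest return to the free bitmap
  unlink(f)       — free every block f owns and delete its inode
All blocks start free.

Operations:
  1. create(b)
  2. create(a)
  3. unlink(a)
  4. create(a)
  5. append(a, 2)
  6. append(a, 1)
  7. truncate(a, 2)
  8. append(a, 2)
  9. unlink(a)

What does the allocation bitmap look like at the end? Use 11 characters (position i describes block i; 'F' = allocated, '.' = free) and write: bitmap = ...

bitmap = F..........

after create(b) → b:[0]  free=[F..........]
after create(a) → a:[1], b:[0]  free=[FF.........]
after unlink(a) → b:[0]  free=[F..........]
after create(a) → a:[1], b:[0]  free=[FF.........]
after append(a, 2) → a:[1, 2, 3], b:[0]  free=[FFFF.......]
after append(a, 1) → a:[1, 2, 3, 4], b:[0]  free=[FFFFF......]
after truncate(a, 2) → a:[1, 2], b:[0]  free=[FFF........]
after append(a, 2) → a:[1, 2, 3, 4], b:[0]  free=[FFFFF......]
after unlink(a) → b:[0]  free=[F..........]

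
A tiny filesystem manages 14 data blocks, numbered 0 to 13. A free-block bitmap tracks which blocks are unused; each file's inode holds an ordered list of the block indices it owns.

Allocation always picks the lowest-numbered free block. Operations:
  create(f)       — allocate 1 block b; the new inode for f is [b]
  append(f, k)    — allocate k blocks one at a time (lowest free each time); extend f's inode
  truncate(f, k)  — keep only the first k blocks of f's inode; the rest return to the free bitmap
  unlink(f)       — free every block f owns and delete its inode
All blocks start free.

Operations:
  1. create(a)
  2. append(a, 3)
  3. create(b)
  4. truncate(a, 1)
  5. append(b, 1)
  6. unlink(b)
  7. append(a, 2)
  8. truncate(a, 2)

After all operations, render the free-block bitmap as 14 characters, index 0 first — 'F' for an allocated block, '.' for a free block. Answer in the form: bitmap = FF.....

after create(a) → a:[0]  free=[F.............]
after append(a, 3) → a:[0, 1, 2, 3]  free=[FFFF..........]
after create(b) → a:[0, 1, 2, 3], b:[4]  free=[FFFFF.........]
after truncate(a, 1) → a:[0], b:[4]  free=[F...F.........]
after append(b, 1) → a:[0], b:[4, 1]  free=[FF..F.........]
after unlink(b) → a:[0]  free=[F.............]
after append(a, 2) → a:[0, 1, 2]  free=[FFF...........]
after truncate(a, 2) → a:[0, 1]  free=[FF............]

bitmap = FF............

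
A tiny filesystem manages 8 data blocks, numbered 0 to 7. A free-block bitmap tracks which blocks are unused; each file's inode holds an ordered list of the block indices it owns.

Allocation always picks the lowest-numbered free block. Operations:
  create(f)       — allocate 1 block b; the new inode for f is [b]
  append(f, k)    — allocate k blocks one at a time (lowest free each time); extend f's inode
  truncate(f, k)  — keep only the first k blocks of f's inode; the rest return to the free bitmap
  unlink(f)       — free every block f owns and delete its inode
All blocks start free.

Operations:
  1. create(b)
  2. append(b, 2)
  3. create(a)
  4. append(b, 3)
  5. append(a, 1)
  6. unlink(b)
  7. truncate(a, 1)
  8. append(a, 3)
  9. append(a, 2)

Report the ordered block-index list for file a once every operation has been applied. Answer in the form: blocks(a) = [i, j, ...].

blocks(a) = [3, 0, 1, 2, 4, 5]

after create(b) → b:[0]  free=[F.......]
after append(b, 2) → b:[0, 1, 2]  free=[FFF.....]
after create(a) → a:[3], b:[0, 1, 2]  free=[FFFF....]
after append(b, 3) → a:[3], b:[0, 1, 2, 4, 5, 6]  free=[FFFFFFF.]
after append(a, 1) → a:[3, 7], b:[0, 1, 2, 4, 5, 6]  free=[FFFFFFFF]
after unlink(b) → a:[3, 7]  free=[...F...F]
after truncate(a, 1) → a:[3]  free=[...F....]
after append(a, 3) → a:[3, 0, 1, 2]  free=[FFFF....]
after append(a, 2) → a:[3, 0, 1, 2, 4, 5]  free=[FFFFFF..]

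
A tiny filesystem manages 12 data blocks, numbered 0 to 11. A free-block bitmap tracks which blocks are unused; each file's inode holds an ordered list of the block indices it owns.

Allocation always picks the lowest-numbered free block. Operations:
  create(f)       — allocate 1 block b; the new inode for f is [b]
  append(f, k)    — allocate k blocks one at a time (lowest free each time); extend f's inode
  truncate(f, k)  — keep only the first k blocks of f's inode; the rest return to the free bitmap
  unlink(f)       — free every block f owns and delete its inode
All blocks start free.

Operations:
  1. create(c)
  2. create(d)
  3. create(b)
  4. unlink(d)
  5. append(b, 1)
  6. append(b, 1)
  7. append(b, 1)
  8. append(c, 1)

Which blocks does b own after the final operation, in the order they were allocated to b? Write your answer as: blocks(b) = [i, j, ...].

create(c): bitmap=F........... | c=[0]
create(d): bitmap=FF.......... | c=[0] d=[1]
create(b): bitmap=FFF......... | b=[2] c=[0] d=[1]
unlink(d): bitmap=F.F......... | b=[2] c=[0]
append(b, 1): bitmap=FFF......... | b=[2, 1] c=[0]
append(b, 1): bitmap=FFFF........ | b=[2, 1, 3] c=[0]
append(b, 1): bitmap=FFFFF....... | b=[2, 1, 3, 4] c=[0]
append(c, 1): bitmap=FFFFFF...... | b=[2, 1, 3, 4] c=[0, 5]

blocks(b) = [2, 1, 3, 4]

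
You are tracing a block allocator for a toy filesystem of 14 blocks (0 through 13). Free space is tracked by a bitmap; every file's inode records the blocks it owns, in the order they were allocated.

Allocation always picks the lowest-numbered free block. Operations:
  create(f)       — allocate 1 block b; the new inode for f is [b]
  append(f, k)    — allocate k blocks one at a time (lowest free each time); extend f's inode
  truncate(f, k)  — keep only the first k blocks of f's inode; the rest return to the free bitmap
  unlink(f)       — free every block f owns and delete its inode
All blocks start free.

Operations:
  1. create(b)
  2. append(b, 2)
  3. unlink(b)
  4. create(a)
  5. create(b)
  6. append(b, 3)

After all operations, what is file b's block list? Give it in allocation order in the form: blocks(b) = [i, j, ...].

blocks(b) = [1, 2, 3, 4]

[1] create(b) — b=0 (map F.............)
[2] append(b, 2) — b=0,1,2 (map FFF...........)
[3] unlink(b) —  (map ..............)
[4] create(a) — a=0 (map F.............)
[5] create(b) — a=0 b=1 (map FF............)
[6] append(b, 3) — a=0 b=1,2,3,4 (map FFFFF.........)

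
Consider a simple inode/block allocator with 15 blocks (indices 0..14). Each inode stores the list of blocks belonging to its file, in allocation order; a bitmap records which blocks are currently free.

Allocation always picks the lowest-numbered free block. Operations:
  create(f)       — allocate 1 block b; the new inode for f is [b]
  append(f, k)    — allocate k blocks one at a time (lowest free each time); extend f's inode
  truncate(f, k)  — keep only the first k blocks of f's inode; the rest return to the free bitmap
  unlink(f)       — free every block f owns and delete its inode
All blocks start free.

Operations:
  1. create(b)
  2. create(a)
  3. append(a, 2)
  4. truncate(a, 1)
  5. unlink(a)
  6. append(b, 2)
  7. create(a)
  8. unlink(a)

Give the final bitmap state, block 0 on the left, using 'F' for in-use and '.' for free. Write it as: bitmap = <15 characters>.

create(b): bitmap=F.............. | b=[0]
create(a): bitmap=FF............. | a=[1] b=[0]
append(a, 2): bitmap=FFFF........... | a=[1, 2, 3] b=[0]
truncate(a, 1): bitmap=FF............. | a=[1] b=[0]
unlink(a): bitmap=F.............. | b=[0]
append(b, 2): bitmap=FFF............ | b=[0, 1, 2]
create(a): bitmap=FFFF........... | a=[3] b=[0, 1, 2]
unlink(a): bitmap=FFF............ | b=[0, 1, 2]

bitmap = FFF............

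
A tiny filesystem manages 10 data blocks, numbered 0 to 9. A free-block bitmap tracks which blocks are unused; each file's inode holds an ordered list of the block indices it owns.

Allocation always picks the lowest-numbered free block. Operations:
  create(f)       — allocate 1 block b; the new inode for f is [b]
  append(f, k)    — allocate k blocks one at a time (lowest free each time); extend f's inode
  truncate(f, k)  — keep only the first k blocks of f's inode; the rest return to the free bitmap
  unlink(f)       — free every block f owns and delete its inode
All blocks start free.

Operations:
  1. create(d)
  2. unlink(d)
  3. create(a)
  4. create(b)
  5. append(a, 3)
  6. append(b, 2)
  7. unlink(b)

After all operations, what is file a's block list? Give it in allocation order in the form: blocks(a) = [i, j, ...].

create(d): bitmap=F......... | d=[0]
unlink(d): bitmap=.......... | 
create(a): bitmap=F......... | a=[0]
create(b): bitmap=FF........ | a=[0] b=[1]
append(a, 3): bitmap=FFFFF..... | a=[0, 2, 3, 4] b=[1]
append(b, 2): bitmap=FFFFFFF... | a=[0, 2, 3, 4] b=[1, 5, 6]
unlink(b): bitmap=F.FFF..... | a=[0, 2, 3, 4]

blocks(a) = [0, 2, 3, 4]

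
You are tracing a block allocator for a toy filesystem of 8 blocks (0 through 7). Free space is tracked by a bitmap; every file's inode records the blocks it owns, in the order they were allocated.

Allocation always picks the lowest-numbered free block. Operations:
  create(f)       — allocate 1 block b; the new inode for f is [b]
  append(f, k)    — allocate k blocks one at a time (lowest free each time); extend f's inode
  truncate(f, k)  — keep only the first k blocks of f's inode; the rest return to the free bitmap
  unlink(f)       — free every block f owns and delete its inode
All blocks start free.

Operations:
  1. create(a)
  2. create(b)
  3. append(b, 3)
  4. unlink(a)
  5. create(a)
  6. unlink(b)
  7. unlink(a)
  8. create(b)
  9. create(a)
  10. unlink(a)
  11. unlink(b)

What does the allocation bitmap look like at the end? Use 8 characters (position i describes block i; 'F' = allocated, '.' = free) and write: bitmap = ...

create(a): bitmap=F....... | a=[0]
create(b): bitmap=FF...... | a=[0] b=[1]
append(b, 3): bitmap=FFFFF... | a=[0] b=[1, 2, 3, 4]
unlink(a): bitmap=.FFFF... | b=[1, 2, 3, 4]
create(a): bitmap=FFFFF... | a=[0] b=[1, 2, 3, 4]
unlink(b): bitmap=F....... | a=[0]
unlink(a): bitmap=........ | 
create(b): bitmap=F....... | b=[0]
create(a): bitmap=FF...... | a=[1] b=[0]
unlink(a): bitmap=F....... | b=[0]
unlink(b): bitmap=........ | 

bitmap = ........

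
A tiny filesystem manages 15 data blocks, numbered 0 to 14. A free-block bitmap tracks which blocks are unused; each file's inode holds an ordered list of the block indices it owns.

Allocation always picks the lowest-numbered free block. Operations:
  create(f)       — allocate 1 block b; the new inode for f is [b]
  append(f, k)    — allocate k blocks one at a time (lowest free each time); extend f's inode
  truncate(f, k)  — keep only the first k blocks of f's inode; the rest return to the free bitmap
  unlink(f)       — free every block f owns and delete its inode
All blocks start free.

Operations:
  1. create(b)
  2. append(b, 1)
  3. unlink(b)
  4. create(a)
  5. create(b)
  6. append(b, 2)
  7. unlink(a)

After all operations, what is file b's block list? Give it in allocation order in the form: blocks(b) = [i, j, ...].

blocks(b) = [1, 2, 3]

  1. create(b)  ⇒  F..............  {b→[0]}
  2. append(b, 1)  ⇒  FF.............  {b→[0, 1]}
  3. unlink(b)  ⇒  ...............  {}
  4. create(a)  ⇒  F..............  {a→[0]}
  5. create(b)  ⇒  FF.............  {a→[0]; b→[1]}
  6. append(b, 2)  ⇒  FFFF...........  {a→[0]; b→[1, 2, 3]}
  7. unlink(a)  ⇒  .FFF...........  {b→[1, 2, 3]}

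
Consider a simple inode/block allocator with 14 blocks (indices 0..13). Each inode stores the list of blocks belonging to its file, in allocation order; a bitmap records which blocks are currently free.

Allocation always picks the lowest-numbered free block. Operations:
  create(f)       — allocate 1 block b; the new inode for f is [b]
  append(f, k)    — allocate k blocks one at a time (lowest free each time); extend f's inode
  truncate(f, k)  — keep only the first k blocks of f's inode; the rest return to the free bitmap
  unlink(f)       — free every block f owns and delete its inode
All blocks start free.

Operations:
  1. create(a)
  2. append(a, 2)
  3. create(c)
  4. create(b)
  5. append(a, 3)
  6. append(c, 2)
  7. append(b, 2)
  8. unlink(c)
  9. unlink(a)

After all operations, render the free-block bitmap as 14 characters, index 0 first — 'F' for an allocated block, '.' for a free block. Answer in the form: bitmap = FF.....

[1] create(a) — a=0 (map F.............)
[2] append(a, 2) — a=0,1,2 (map FFF...........)
[3] create(c) — a=0,1,2 c=3 (map FFFF..........)
[4] create(b) — a=0,1,2 b=4 c=3 (map FFFFF.........)
[5] append(a, 3) — a=0,1,2,5,6,7 b=4 c=3 (map FFFFFFFF......)
[6] append(c, 2) — a=0,1,2,5,6,7 b=4 c=3,8,9 (map FFFFFFFFFF....)
[7] append(b, 2) — a=0,1,2,5,6,7 b=4,10,11 c=3,8,9 (map FFFFFFFFFFFF..)
[8] unlink(c) — a=0,1,2,5,6,7 b=4,10,11 (map FFF.FFFF..FF..)
[9] unlink(a) — b=4,10,11 (map ....F.....FF..)

bitmap = ....F.....FF..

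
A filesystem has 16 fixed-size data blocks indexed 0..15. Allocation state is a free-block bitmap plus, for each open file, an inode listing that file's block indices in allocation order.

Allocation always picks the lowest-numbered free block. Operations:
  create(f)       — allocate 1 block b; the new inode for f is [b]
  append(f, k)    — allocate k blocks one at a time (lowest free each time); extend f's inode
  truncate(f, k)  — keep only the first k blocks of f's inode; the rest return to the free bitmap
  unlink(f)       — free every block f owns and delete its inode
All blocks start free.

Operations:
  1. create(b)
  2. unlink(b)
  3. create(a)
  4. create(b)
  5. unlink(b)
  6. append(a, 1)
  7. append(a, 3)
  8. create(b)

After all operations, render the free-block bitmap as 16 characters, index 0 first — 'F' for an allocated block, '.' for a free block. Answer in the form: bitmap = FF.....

bitmap = FFFFFF..........

[1] create(b) — b=0 (map F...............)
[2] unlink(b) —  (map ................)
[3] create(a) — a=0 (map F...............)
[4] create(b) — a=0 b=1 (map FF..............)
[5] unlink(b) — a=0 (map F...............)
[6] append(a, 1) — a=0,1 (map FF..............)
[7] append(a, 3) — a=0,1,2,3,4 (map FFFFF...........)
[8] create(b) — a=0,1,2,3,4 b=5 (map FFFFFF..........)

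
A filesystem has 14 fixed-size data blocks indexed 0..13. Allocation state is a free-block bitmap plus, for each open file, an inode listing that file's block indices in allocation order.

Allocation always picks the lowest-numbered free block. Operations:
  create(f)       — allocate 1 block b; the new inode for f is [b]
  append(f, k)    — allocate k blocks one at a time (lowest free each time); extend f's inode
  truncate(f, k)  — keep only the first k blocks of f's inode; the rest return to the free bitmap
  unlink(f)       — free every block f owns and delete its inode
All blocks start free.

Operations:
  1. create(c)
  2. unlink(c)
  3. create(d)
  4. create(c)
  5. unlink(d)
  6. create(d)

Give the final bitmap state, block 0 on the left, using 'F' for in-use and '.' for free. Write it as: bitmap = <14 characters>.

create(c): bitmap=F............. | c=[0]
unlink(c): bitmap=.............. | 
create(d): bitmap=F............. | d=[0]
create(c): bitmap=FF............ | c=[1] d=[0]
unlink(d): bitmap=.F............ | c=[1]
create(d): bitmap=FF............ | c=[1] d=[0]

bitmap = FF............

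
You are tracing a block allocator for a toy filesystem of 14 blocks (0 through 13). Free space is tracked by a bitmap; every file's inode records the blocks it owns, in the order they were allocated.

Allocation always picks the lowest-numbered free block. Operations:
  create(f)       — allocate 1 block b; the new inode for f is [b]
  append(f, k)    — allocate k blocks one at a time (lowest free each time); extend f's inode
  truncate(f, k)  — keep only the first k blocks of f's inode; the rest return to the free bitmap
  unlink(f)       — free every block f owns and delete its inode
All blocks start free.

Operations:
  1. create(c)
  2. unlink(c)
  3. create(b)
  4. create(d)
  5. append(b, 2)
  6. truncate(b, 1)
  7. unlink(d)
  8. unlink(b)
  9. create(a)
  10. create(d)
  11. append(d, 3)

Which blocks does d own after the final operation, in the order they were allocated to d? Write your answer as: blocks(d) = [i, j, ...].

create(c): bitmap=F............. | c=[0]
unlink(c): bitmap=.............. | 
create(b): bitmap=F............. | b=[0]
create(d): bitmap=FF............ | b=[0] d=[1]
append(b, 2): bitmap=FFFF.......... | b=[0, 2, 3] d=[1]
truncate(b, 1): bitmap=FF............ | b=[0] d=[1]
unlink(d): bitmap=F............. | b=[0]
unlink(b): bitmap=.............. | 
create(a): bitmap=F............. | a=[0]
create(d): bitmap=FF............ | a=[0] d=[1]
append(d, 3): bitmap=FFFFF......... | a=[0] d=[1, 2, 3, 4]

blocks(d) = [1, 2, 3, 4]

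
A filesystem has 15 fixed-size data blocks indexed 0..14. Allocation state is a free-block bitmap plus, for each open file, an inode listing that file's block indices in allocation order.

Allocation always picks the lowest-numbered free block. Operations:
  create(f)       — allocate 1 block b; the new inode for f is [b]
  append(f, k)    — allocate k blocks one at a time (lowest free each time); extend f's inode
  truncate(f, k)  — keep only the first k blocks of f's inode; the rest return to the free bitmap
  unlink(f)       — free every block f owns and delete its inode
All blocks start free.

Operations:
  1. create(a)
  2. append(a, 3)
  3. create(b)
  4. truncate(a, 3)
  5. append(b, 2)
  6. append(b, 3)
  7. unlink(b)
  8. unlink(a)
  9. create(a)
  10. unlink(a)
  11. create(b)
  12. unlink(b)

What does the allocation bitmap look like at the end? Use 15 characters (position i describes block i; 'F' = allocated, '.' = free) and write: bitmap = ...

bitmap = ...............

[1] create(a) — a=0 (map F..............)
[2] append(a, 3) — a=0,1,2,3 (map FFFF...........)
[3] create(b) — a=0,1,2,3 b=4 (map FFFFF..........)
[4] truncate(a, 3) — a=0,1,2 b=4 (map FFF.F..........)
[5] append(b, 2) — a=0,1,2 b=4,3,5 (map FFFFFF.........)
[6] append(b, 3) — a=0,1,2 b=4,3,5,6,7,8 (map FFFFFFFFF......)
[7] unlink(b) — a=0,1,2 (map FFF............)
[8] unlink(a) —  (map ...............)
[9] create(a) — a=0 (map F..............)
[10] unlink(a) —  (map ...............)
[11] create(b) — b=0 (map F..............)
[12] unlink(b) —  (map ...............)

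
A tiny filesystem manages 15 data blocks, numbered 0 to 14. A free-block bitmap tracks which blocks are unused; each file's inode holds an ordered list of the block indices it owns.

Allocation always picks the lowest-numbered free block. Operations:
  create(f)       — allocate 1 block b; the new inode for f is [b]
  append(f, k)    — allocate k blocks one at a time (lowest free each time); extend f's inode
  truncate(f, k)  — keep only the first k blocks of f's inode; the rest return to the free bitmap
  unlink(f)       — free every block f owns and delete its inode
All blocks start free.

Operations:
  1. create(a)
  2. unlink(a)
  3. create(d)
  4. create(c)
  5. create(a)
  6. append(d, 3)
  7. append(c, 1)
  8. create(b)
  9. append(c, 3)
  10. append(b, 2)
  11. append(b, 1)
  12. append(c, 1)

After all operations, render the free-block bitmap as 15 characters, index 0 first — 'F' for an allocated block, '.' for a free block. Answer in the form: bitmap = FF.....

after create(a) → a:[0]  free=[F..............]
after unlink(a) →   free=[...............]
after create(d) → d:[0]  free=[F..............]
after create(c) → c:[1], d:[0]  free=[FF.............]
after create(a) → a:[2], c:[1], d:[0]  free=[FFF............]
after append(d, 3) → a:[2], c:[1], d:[0, 3, 4, 5]  free=[FFFFFF.........]
after append(c, 1) → a:[2], c:[1, 6], d:[0, 3, 4, 5]  free=[FFFFFFF........]
after create(b) → a:[2], b:[7], c:[1, 6], d:[0, 3, 4, 5]  free=[FFFFFFFF.......]
after append(c, 3) → a:[2], b:[7], c:[1, 6, 8, 9, 10], d:[0, 3, 4, 5]  free=[FFFFFFFFFFF....]
after append(b, 2) → a:[2], b:[7, 11, 12], c:[1, 6, 8, 9, 10], d:[0, 3, 4, 5]  free=[FFFFFFFFFFFFF..]
after append(b, 1) → a:[2], b:[7, 11, 12, 13], c:[1, 6, 8, 9, 10], d:[0, 3, 4, 5]  free=[FFFFFFFFFFFFFF.]
after append(c, 1) → a:[2], b:[7, 11, 12, 13], c:[1, 6, 8, 9, 10, 14], d:[0, 3, 4, 5]  free=[FFFFFFFFFFFFFFF]

bitmap = FFFFFFFFFFFFFFF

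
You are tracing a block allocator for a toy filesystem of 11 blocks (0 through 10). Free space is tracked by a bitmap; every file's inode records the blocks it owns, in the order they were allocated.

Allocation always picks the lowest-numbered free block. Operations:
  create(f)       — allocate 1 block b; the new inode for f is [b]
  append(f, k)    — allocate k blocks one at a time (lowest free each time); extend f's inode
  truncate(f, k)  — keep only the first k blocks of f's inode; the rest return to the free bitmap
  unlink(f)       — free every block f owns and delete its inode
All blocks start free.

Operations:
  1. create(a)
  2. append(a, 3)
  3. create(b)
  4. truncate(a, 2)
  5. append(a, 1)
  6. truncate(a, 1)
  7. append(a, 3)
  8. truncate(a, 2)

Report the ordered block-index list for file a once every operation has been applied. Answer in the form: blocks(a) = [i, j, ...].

  1. create(a)  ⇒  F..........  {a→[0]}
  2. append(a, 3)  ⇒  FFFF.......  {a→[0, 1, 2, 3]}
  3. create(b)  ⇒  FFFFF......  {a→[0, 1, 2, 3]; b→[4]}
  4. truncate(a, 2)  ⇒  FF..F......  {a→[0, 1]; b→[4]}
  5. append(a, 1)  ⇒  FFF.F......  {a→[0, 1, 2]; b→[4]}
  6. truncate(a, 1)  ⇒  F...F......  {a→[0]; b→[4]}
  7. append(a, 3)  ⇒  FFFFF......  {a→[0, 1, 2, 3]; b→[4]}
  8. truncate(a, 2)  ⇒  FF..F......  {a→[0, 1]; b→[4]}

blocks(a) = [0, 1]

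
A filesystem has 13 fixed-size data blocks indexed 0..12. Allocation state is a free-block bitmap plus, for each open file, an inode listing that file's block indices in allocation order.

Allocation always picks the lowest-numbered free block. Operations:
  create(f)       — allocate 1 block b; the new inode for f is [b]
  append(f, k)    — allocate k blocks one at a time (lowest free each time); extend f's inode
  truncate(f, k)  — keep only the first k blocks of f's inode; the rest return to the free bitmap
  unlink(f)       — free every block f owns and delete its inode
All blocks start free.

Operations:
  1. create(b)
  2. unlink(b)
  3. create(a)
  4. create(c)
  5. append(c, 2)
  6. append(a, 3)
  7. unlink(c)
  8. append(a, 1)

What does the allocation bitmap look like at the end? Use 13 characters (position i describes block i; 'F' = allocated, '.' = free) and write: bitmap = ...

after create(b) → b:[0]  free=[F............]
after unlink(b) →   free=[.............]
after create(a) → a:[0]  free=[F............]
after create(c) → a:[0], c:[1]  free=[FF...........]
after append(c, 2) → a:[0], c:[1, 2, 3]  free=[FFFF.........]
after append(a, 3) → a:[0, 4, 5, 6], c:[1, 2, 3]  free=[FFFFFFF......]
after unlink(c) → a:[0, 4, 5, 6]  free=[F...FFF......]
after append(a, 1) → a:[0, 4, 5, 6, 1]  free=[FF..FFF......]

bitmap = FF..FFF......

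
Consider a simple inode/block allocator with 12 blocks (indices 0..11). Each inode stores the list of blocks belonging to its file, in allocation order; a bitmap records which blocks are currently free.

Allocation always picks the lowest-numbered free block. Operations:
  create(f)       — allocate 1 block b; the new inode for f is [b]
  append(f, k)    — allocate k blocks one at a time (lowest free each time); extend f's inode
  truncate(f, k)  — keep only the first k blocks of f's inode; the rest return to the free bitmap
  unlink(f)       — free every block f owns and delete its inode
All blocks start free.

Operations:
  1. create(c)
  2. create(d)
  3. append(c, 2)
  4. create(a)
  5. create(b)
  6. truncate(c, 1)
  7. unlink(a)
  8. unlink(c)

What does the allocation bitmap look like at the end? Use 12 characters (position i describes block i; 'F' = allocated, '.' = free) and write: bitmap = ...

bitmap = .F...F......

[1] create(c) — c=0 (map F...........)
[2] create(d) — c=0 d=1 (map FF..........)
[3] append(c, 2) — c=0,2,3 d=1 (map FFFF........)
[4] create(a) — a=4 c=0,2,3 d=1 (map FFFFF.......)
[5] create(b) — a=4 b=5 c=0,2,3 d=1 (map FFFFFF......)
[6] truncate(c, 1) — a=4 b=5 c=0 d=1 (map FF..FF......)
[7] unlink(a) — b=5 c=0 d=1 (map FF...F......)
[8] unlink(c) — b=5 d=1 (map .F...F......)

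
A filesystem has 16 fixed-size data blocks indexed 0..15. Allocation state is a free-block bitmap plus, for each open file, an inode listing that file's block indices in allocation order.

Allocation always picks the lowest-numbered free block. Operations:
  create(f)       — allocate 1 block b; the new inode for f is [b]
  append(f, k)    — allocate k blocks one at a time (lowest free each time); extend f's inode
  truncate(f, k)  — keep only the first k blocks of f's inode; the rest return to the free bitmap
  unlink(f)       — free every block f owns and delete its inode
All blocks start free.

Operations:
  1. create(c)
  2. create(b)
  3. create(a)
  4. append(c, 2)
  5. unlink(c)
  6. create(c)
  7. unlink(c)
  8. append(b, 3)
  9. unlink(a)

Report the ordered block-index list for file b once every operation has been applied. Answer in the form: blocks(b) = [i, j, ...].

create(c): bitmap=F............... | c=[0]
create(b): bitmap=FF.............. | b=[1] c=[0]
create(a): bitmap=FFF............. | a=[2] b=[1] c=[0]
append(c, 2): bitmap=FFFFF........... | a=[2] b=[1] c=[0, 3, 4]
unlink(c): bitmap=.FF............. | a=[2] b=[1]
create(c): bitmap=FFF............. | a=[2] b=[1] c=[0]
unlink(c): bitmap=.FF............. | a=[2] b=[1]
append(b, 3): bitmap=FFFFF........... | a=[2] b=[1, 0, 3, 4]
unlink(a): bitmap=FF.FF........... | b=[1, 0, 3, 4]

blocks(b) = [1, 0, 3, 4]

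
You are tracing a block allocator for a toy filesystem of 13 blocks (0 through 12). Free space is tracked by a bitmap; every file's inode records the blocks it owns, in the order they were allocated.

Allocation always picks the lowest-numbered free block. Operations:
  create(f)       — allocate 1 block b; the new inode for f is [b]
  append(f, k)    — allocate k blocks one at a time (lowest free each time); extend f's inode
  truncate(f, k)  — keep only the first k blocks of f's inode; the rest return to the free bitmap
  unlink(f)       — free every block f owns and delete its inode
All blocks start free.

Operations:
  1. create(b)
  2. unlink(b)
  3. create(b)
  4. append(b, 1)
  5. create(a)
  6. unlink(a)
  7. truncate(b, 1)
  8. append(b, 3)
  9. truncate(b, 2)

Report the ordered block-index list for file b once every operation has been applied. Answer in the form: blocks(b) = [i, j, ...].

  1. create(b)  ⇒  F............  {b→[0]}
  2. unlink(b)  ⇒  .............  {}
  3. create(b)  ⇒  F............  {b→[0]}
  4. append(b, 1)  ⇒  FF...........  {b→[0, 1]}
  5. create(a)  ⇒  FFF..........  {a→[2]; b→[0, 1]}
  6. unlink(a)  ⇒  FF...........  {b→[0, 1]}
  7. truncate(b, 1)  ⇒  F............  {b→[0]}
  8. append(b, 3)  ⇒  FFFF.........  {b→[0, 1, 2, 3]}
  9. truncate(b, 2)  ⇒  FF...........  {b→[0, 1]}

blocks(b) = [0, 1]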